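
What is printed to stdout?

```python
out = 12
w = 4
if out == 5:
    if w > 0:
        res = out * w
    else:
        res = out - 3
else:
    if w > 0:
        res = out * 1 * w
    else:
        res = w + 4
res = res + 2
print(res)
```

out=12, w=4
out == 5 is False; w > 0 is True
→ res = out * 1 * w = 48
res = 48+2 = 50

50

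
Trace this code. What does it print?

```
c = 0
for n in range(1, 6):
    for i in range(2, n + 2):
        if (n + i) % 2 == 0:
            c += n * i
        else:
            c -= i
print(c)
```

n=1,i=2: odd sum, c = 0-2 = -2
n=2,i=2: even sum, c = (-2)+4 = 2
n=2,i=3: odd sum, c = 2-3 = -1
n=3,i=2: odd sum, c = (-1)-2 = -3
n=3,i=3: even sum, c = (-3)+9 = 6
n=3,i=4: odd sum, c = 6-4 = 2
n=4,i=2: even sum, c = 2+8 = 10
n=4,i=3: odd sum, c = 10-3 = 7
n=4,i=4: even sum, c = 7+16 = 23
n=4,i=5: odd sum, c = 23-5 = 18
n=5,i=2: odd sum, c = 18-2 = 16
n=5,i=3: even sum, c = 16+15 = 31
n=5,i=4: odd sum, c = 31-4 = 27
n=5,i=5: even sum, c = 27+25 = 52
n=5,i=6: odd sum, c = 52-6 = 46

46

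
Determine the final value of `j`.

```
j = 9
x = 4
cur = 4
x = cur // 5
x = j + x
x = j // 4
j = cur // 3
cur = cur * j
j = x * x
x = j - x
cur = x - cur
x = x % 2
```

x = 4//5 = 0
x = 9+0 = 9
x = 9//4 = 2
j = 4//3 = 1
cur = 4*1 = 4
j = 2*2 = 4
x = 4-2 = 2
cur = 2-4 = -2
x = 2%2 = 0

4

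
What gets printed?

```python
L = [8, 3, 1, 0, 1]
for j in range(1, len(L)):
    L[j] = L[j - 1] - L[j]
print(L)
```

[8, 5, 4, 4, 3]

j=1: L[1] = 8-3 = 5 → [8, 5, 1, 0, 1]
j=2: L[2] = 5-1 = 4 → [8, 5, 4, 0, 1]
j=3: L[3] = 4-0 = 4 → [8, 5, 4, 4, 1]
j=4: L[4] = 4-1 = 3 → [8, 5, 4, 4, 3]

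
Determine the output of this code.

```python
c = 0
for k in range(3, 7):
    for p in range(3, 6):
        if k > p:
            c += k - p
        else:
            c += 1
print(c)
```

16

k=3,p=3: not 3>3, c = 0+1 = 1
k=3,p=4: not 3>4, c = 1+1 = 2
k=3,p=5: not 3>5, c = 2+1 = 3
k=4,p=3: 4>3, c = 3+1 = 4
k=4,p=4: not 4>4, c = 4+1 = 5
k=4,p=5: not 4>5, c = 5+1 = 6
k=5,p=3: 5>3, c = 6+2 = 8
k=5,p=4: 5>4, c = 8+1 = 9
k=5,p=5: not 5>5, c = 9+1 = 10
k=6,p=3: 6>3, c = 10+3 = 13
k=6,p=4: 6>4, c = 13+2 = 15
k=6,p=5: 6>5, c = 15+1 = 16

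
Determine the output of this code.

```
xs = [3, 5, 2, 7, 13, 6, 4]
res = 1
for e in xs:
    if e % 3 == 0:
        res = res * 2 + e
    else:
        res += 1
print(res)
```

e=3: %3==0, res = 1*2+3 = 5
e=5: not %3==0, res = 5+1 = 6
e=2: not %3==0, res = 6+1 = 7
e=7: not %3==0, res = 7+1 = 8
e=13: not %3==0, res = 8+1 = 9
e=6: %3==0, res = 9*2+6 = 24
e=4: not %3==0, res = 24+1 = 25

25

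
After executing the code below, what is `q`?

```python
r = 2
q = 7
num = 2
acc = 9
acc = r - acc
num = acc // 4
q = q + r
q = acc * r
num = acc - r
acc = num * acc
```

acc = 2-9 = -7
num = (-7)//4 = -2
q = 7+2 = 9
q = (-7)*2 = -14
num = (-7)-2 = -9
acc = (-9)*(-7) = 63

-14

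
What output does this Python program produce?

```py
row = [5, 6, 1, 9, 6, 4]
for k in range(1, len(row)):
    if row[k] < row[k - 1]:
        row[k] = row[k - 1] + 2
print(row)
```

[5, 6, 8, 9, 11, 13]

k=1: 6>=5, unchanged → [5, 6, 1, 9, 6, 4]
k=2: 1<6, row[2] = 6+2 = 8 → [5, 6, 8, 9, 6, 4]
k=3: 9>=8, unchanged → [5, 6, 8, 9, 6, 4]
k=4: 6<9, row[4] = 9+2 = 11 → [5, 6, 8, 9, 11, 4]
k=5: 4<11, row[5] = 11+2 = 13 → [5, 6, 8, 9, 11, 13]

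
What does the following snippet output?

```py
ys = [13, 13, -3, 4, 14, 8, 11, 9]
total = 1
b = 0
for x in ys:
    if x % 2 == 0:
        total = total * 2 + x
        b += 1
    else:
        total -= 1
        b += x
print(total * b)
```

1564

x=13: not even, total = 1-1 = 0; b=13
x=13: not even, total = 0-1 = -1; b=26
x=-3: not even, total = (-1)-1 = -2; b=23
x=4: even, total = (-2)*2+4 = 0; b=24
x=14: even, total = 0*2+14 = 14; b=25
x=8: even, total = 14*2+8 = 36; b=26
x=11: not even, total = 36-1 = 35; b=37
x=9: not even, total = 35-1 = 34; b=46
total*b = 34*46 = 1564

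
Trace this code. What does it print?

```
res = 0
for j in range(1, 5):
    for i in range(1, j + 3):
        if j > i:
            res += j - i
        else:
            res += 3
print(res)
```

46

j=1,i=1: not 1>1, res = 0+3 = 3
j=1,i=2: not 1>2, res = 3+3 = 6
j=1,i=3: not 1>3, res = 6+3 = 9
j=2,i=1: 2>1, res = 9+1 = 10
j=2,i=2: not 2>2, res = 10+3 = 13
j=2,i=3: not 2>3, res = 13+3 = 16
j=2,i=4: not 2>4, res = 16+3 = 19
j=3,i=1: 3>1, res = 19+2 = 21
j=3,i=2: 3>2, res = 21+1 = 22
j=3,i=3: not 3>3, res = 22+3 = 25
j=3,i=4: not 3>4, res = 25+3 = 28
j=3,i=5: not 3>5, res = 28+3 = 31
j=4,i=1: 4>1, res = 31+3 = 34
j=4,i=2: 4>2, res = 34+2 = 36
j=4,i=3: 4>3, res = 36+1 = 37
j=4,i=4: not 4>4, res = 37+3 = 40
j=4,i=5: not 4>5, res = 40+3 = 43
j=4,i=6: not 4>6, res = 43+3 = 46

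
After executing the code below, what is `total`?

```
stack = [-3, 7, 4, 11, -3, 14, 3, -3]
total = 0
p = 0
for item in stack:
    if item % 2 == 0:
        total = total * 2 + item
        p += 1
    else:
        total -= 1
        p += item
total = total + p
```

22

item=-3: not even, total = 0-1 = -1; p=-3
item=7: not even, total = (-1)-1 = -2; p=4
item=4: even, total = (-2)*2+4 = 0; p=5
item=11: not even, total = 0-1 = -1; p=16
item=-3: not even, total = (-1)-1 = -2; p=13
item=14: even, total = (-2)*2+14 = 10; p=14
item=3: not even, total = 10-1 = 9; p=17
item=-3: not even, total = 9-1 = 8; p=14
total+p = 8+14 = 22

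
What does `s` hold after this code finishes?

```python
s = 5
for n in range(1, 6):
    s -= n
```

n=1: s = 5-1 = 4
n=2: s = 4-2 = 2
n=3: s = 2-3 = -1
n=4: s = (-1)-4 = -5
n=5: s = (-5)-5 = -10

-10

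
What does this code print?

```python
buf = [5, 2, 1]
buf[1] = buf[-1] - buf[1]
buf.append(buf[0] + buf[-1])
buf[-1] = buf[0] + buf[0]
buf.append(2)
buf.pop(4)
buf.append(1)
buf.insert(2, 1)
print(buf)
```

[5, -1, 1, 1, 10, 1]

buf[1] = buf[-1]-buf[1] = 1-2 = -1 → [5, -1, 1]
append buf[0]+buf[-1] = 5+1 = 6 → [5, -1, 1, 6]
buf[-1] = buf[0]+buf[0] = 5+5 = 10 → [5, -1, 1, 10]
append 2 → [5, -1, 1, 10, 2]
pop(4) removes 2 → [5, -1, 1, 10]
append 1 → [5, -1, 1, 10, 1]
insert 1 at 2 → [5, -1, 1, 1, 10, 1]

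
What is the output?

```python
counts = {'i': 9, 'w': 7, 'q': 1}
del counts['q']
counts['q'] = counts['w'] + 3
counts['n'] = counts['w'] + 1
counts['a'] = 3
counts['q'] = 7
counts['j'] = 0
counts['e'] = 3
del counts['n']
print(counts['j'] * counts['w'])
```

0

del 'q' → {'i': 9, 'w': 7}
counts['q'] = counts['w']+3 = 10 → {'i': 9, 'w': 7, 'q': 10}
counts['n'] = counts['w']+1 = 8 → {'i': 9, 'w': 7, 'q': 10, 'n': 8}
counts['a'] = 3 → {'i': 9, 'w': 7, 'q': 10, 'n': 8, 'a': 3}
counts['q'] = 7 → {'i': 9, 'w': 7, 'q': 7, 'n': 8, 'a': 3}
counts['j'] = 0 → {'i': 9, 'w': 7, 'q': 7, 'n': 8, 'a': 3, 'j': 0}
counts['e'] = 3 → {'i': 9, 'w': 7, 'q': 7, 'n': 8, 'a': 3, 'j': 0, 'e': 3}
del 'n' → {'i': 9, 'w': 7, 'q': 7, 'a': 3, 'j': 0, 'e': 3}
counts['j']*counts['w'] = 0*7 = 0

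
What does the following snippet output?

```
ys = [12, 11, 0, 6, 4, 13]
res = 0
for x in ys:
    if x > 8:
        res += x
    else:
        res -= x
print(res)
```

26

x=12: >8, res = 0+12 = 12
x=11: >8, res = 12+11 = 23
x=0: not >8, res = 23-0 = 23
x=6: not >8, res = 23-6 = 17
x=4: not >8, res = 17-4 = 13
x=13: >8, res = 13+13 = 26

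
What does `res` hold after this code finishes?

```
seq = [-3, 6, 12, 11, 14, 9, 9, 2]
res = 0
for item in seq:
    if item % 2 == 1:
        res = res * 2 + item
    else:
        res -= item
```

item=-3: odd, res = 0*2+(-3) = -3
item=6: not odd, res = (-3)-6 = -9
item=12: not odd, res = (-9)-12 = -21
item=11: odd, res = (-21)*2+11 = -31
item=14: not odd, res = (-31)-14 = -45
item=9: odd, res = (-45)*2+9 = -81
item=9: odd, res = (-81)*2+9 = -153
item=2: not odd, res = (-153)-2 = -155

-155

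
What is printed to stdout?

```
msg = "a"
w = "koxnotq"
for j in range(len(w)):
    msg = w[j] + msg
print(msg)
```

qtonxoka

j=0: prepend 'k' → 'ka'
j=1: prepend 'o' → 'oka'
j=2: prepend 'x' → 'xoka'
j=3: prepend 'n' → 'nxoka'
j=4: prepend 'o' → 'onxoka'
j=5: prepend 't' → 'tonxoka'
j=6: prepend 'q' → 'qtonxoka'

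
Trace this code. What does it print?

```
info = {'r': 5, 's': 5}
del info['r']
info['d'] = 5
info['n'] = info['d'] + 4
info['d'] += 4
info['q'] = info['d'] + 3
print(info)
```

{'s': 5, 'd': 9, 'n': 9, 'q': 12}

del 'r' → {'s': 5}
info['d'] = 5 → {'s': 5, 'd': 5}
info['n'] = info['d']+4 = 9 → {'s': 5, 'd': 5, 'n': 9}
info['d'] = 5+4 = 9 → {'s': 5, 'd': 9, 'n': 9}
info['q'] = info['d']+3 = 12 → {'s': 5, 'd': 9, 'n': 9, 'q': 12}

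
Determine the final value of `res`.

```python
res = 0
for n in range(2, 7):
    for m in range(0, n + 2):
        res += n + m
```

210

n=2,m=0: res = 0+2 = 2
n=2,m=1: res = 2+3 = 5
n=2,m=2: res = 5+4 = 9
n=2,m=3: res = 9+5 = 14
n=3,m=0: res = 14+3 = 17
n=3,m=1: res = 17+4 = 21
n=3,m=2: res = 21+5 = 26
n=3,m=3: res = 26+6 = 32
n=3,m=4: res = 32+7 = 39
n=4,m=0: res = 39+4 = 43
n=4,m=1: res = 43+5 = 48
n=4,m=2: res = 48+6 = 54
n=4,m=3: res = 54+7 = 61
n=4,m=4: res = 61+8 = 69
n=4,m=5: res = 69+9 = 78
n=5,m=0: res = 78+5 = 83
n=5,m=1: res = 83+6 = 89
n=5,m=2: res = 89+7 = 96
n=5,m=3: res = 96+8 = 104
n=5,m=4: res = 104+9 = 113
n=5,m=5: res = 113+10 = 123
n=5,m=6: res = 123+11 = 134
n=6,m=0: res = 134+6 = 140
n=6,m=1: res = 140+7 = 147
n=6,m=2: res = 147+8 = 155
n=6,m=3: res = 155+9 = 164
n=6,m=4: res = 164+10 = 174
n=6,m=5: res = 174+11 = 185
n=6,m=6: res = 185+12 = 197
n=6,m=7: res = 197+13 = 210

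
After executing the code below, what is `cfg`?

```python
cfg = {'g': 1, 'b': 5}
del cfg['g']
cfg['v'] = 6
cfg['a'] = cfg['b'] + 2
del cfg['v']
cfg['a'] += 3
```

{'b': 5, 'a': 10}

del 'g' → {'b': 5}
cfg['v'] = 6 → {'b': 5, 'v': 6}
cfg['a'] = cfg['b']+2 = 7 → {'b': 5, 'v': 6, 'a': 7}
del 'v' → {'b': 5, 'a': 7}
cfg['a'] = 7+3 = 10 → {'b': 5, 'a': 10}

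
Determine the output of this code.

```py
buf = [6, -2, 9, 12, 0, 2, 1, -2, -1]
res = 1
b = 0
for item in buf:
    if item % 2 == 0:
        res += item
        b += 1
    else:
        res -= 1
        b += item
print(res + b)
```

29

item=6: even, res = 1+6 = 7; b=1
item=-2: even, res = 7+(-2) = 5; b=2
item=9: not even, res = 5-1 = 4; b=11
item=12: even, res = 4+12 = 16; b=12
item=0: even, res = 16+0 = 16; b=13
item=2: even, res = 16+2 = 18; b=14
item=1: not even, res = 18-1 = 17; b=15
item=-2: even, res = 17+(-2) = 15; b=16
item=-1: not even, res = 15-1 = 14; b=15
res+b = 14+15 = 29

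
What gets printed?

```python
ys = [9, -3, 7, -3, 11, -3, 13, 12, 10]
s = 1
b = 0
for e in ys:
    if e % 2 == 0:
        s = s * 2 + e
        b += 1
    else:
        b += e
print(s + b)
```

71

e=9: not even; b=9
e=-3: not even; b=6
e=7: not even; b=13
e=-3: not even; b=10
e=11: not even; b=21
e=-3: not even; b=18
e=13: not even; b=31
e=12: even, s = 1*2+12 = 14; b=32
e=10: even, s = 14*2+10 = 38; b=33
s+b = 38+33 = 71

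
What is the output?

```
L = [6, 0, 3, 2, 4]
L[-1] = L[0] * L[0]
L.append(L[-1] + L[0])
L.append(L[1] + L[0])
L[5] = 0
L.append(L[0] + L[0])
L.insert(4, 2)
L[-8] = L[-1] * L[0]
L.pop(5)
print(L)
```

L[-1] = L[0]*L[0] = 6*6 = 36 → [6, 0, 3, 2, 36]
append L[-1]+L[0] = 36+6 = 42 → [6, 0, 3, 2, 36, 42]
append L[1]+L[0] = 0+6 = 6 → [6, 0, 3, 2, 36, 42, 6]
L[5] = 0 → [6, 0, 3, 2, 36, 0, 6]
append L[0]+L[0] = 6+6 = 12 → [6, 0, 3, 2, 36, 0, 6, 12]
insert 2 at 4 → [6, 0, 3, 2, 2, 36, 0, 6, 12]
L[-8] = L[-1]*L[0] = 12*6 = 72 → [6, 72, 3, 2, 2, 36, 0, 6, 12]
pop(5) removes 36 → [6, 72, 3, 2, 2, 0, 6, 12]

[6, 72, 3, 2, 2, 0, 6, 12]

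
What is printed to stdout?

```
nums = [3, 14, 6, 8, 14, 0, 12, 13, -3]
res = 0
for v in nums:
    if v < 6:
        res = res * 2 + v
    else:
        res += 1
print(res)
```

v=3: <6, res = 0*2+3 = 3
v=14: not <6, res = 3+1 = 4
v=6: not <6, res = 4+1 = 5
v=8: not <6, res = 5+1 = 6
v=14: not <6, res = 6+1 = 7
v=0: <6, res = 7*2+0 = 14
v=12: not <6, res = 14+1 = 15
v=13: not <6, res = 15+1 = 16
v=-3: <6, res = 16*2+(-3) = 29

29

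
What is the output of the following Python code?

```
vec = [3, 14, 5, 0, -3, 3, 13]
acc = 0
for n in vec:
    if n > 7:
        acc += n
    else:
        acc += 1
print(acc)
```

n=3: not >7, acc = 0+1 = 1
n=14: >7, acc = 1+14 = 15
n=5: not >7, acc = 15+1 = 16
n=0: not >7, acc = 16+1 = 17
n=-3: not >7, acc = 17+1 = 18
n=3: not >7, acc = 18+1 = 19
n=13: >7, acc = 19+13 = 32

32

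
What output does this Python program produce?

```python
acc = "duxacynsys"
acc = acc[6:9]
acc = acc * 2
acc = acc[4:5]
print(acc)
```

s

slice [6:9] → 'nsy'
repeat ×2 → 'nsynsy'
slice [4:5] → 's'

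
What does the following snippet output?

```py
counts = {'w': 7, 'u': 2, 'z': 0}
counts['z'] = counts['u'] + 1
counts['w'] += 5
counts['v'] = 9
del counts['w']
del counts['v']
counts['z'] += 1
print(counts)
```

counts['z'] = counts['u']+1 = 3 → {'w': 7, 'u': 2, 'z': 3}
counts['w'] = 7+5 = 12 → {'w': 12, 'u': 2, 'z': 3}
counts['v'] = 9 → {'w': 12, 'u': 2, 'z': 3, 'v': 9}
del 'w' → {'u': 2, 'z': 3, 'v': 9}
del 'v' → {'u': 2, 'z': 3}
counts['z'] = 3+1 = 4 → {'u': 2, 'z': 4}

{'u': 2, 'z': 4}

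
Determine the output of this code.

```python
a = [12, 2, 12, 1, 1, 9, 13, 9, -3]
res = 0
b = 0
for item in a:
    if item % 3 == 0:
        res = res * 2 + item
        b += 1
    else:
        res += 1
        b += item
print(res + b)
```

item=12: %3==0, res = 0*2+12 = 12; b=1
item=2: not %3==0, res = 12+1 = 13; b=3
item=12: %3==0, res = 13*2+12 = 38; b=4
item=1: not %3==0, res = 38+1 = 39; b=5
item=1: not %3==0, res = 39+1 = 40; b=6
item=9: %3==0, res = 40*2+9 = 89; b=7
item=13: not %3==0, res = 89+1 = 90; b=20
item=9: %3==0, res = 90*2+9 = 189; b=21
item=-3: %3==0, res = 189*2+(-3) = 375; b=22
res+b = 375+22 = 397

397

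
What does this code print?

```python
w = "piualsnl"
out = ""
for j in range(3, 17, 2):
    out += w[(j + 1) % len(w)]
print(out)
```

lnpulnp

j=3: add w[4]='l' → 'l'
j=5: add w[6]='n' → 'ln'
j=7: add w[0]='p' → 'lnp'
j=9: add w[2]='u' → 'lnpu'
j=11: add w[4]='l' → 'lnpul'
j=13: add w[6]='n' → 'lnpuln'
j=15: add w[0]='p' → 'lnpulnp'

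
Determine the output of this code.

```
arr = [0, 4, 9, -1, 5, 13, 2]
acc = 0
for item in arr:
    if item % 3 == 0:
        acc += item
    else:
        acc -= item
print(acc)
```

-14

item=0: %3==0, acc = 0+0 = 0
item=4: not %3==0, acc = 0-4 = -4
item=9: %3==0, acc = (-4)+9 = 5
item=-1: not %3==0, acc = 5-(-1) = 6
item=5: not %3==0, acc = 6-5 = 1
item=13: not %3==0, acc = 1-13 = -12
item=2: not %3==0, acc = (-12)-2 = -14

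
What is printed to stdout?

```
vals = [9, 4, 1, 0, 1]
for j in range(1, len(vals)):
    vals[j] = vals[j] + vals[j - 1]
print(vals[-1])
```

15

j=1: vals[1] = 4+9 = 13 → [9, 13, 1, 0, 1]
j=2: vals[2] = 1+13 = 14 → [9, 13, 14, 0, 1]
j=3: vals[3] = 0+14 = 14 → [9, 13, 14, 14, 1]
j=4: vals[4] = 1+14 = 15 → [9, 13, 14, 14, 15]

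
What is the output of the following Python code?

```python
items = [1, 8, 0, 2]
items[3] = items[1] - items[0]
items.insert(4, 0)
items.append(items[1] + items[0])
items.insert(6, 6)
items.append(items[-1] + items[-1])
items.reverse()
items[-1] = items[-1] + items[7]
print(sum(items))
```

44

items[3] = items[1]-items[0] = 8-1 = 7 → [1, 8, 0, 7]
insert 0 at 4 → [1, 8, 0, 7, 0]
append items[1]+items[0] = 8+1 = 9 → [1, 8, 0, 7, 0, 9]
insert 6 at 6 → [1, 8, 0, 7, 0, 9, 6]
append items[-1]+items[-1] = 6+6 = 12 → [1, 8, 0, 7, 0, 9, 6, 12]
reverse → [12, 6, 9, 0, 7, 0, 8, 1]
items[-1] = items[-1]+items[7] = 1+1 = 2 → [12, 6, 9, 0, 7, 0, 8, 2]
sum = 44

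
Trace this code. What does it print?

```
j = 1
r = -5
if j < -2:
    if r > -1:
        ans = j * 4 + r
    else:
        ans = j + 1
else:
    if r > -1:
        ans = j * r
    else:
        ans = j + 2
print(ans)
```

3

j=1, r=-5
j < -2 is False; r > -1 is False
→ ans = j + 2 = 3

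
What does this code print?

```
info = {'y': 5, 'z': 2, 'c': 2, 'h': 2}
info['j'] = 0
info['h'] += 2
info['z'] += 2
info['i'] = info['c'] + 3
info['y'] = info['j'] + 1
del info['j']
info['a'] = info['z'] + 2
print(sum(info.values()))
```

info['j'] = 0 → {'y': 5, 'z': 2, 'c': 2, 'h': 2, 'j': 0}
info['h'] = 2+2 = 4 → {'y': 5, 'z': 2, 'c': 2, 'h': 4, 'j': 0}
info['z'] = 2+2 = 4 → {'y': 5, 'z': 4, 'c': 2, 'h': 4, 'j': 0}
info['i'] = info['c']+3 = 5 → {'y': 5, 'z': 4, 'c': 2, 'h': 4, 'j': 0, 'i': 5}
info['y'] = info['j']+1 = 1 → {'y': 1, 'z': 4, 'c': 2, 'h': 4, 'j': 0, 'i': 5}
del 'j' → {'y': 1, 'z': 4, 'c': 2, 'h': 4, 'i': 5}
info['a'] = info['z']+2 = 6 → {'y': 1, 'z': 4, 'c': 2, 'h': 4, 'i': 5, 'a': 6}
sum of values = 22

22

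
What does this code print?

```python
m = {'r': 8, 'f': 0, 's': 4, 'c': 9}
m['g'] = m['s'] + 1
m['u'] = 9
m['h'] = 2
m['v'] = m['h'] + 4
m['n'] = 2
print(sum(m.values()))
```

m['g'] = m['s']+1 = 5 → {'r': 8, 'f': 0, 's': 4, 'c': 9, 'g': 5}
m['u'] = 9 → {'r': 8, 'f': 0, 's': 4, 'c': 9, 'g': 5, 'u': 9}
m['h'] = 2 → {'r': 8, 'f': 0, 's': 4, 'c': 9, 'g': 5, 'u': 9, 'h': 2}
m['v'] = m['h']+4 = 6 → {'r': 8, 'f': 0, 's': 4, 'c': 9, 'g': 5, 'u': 9, 'h': 2, 'v': 6}
m['n'] = 2 → {'r': 8, 'f': 0, 's': 4, 'c': 9, 'g': 5, 'u': 9, 'h': 2, 'v': 6, 'n': 2}
sum of values = 45

45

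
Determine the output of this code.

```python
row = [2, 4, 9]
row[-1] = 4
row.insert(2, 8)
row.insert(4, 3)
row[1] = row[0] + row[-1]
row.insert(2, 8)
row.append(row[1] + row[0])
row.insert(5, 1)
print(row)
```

[2, 5, 8, 8, 4, 1, 3, 7]

row[-1] = 4 → [2, 4, 4]
insert 8 at 2 → [2, 4, 8, 4]
insert 3 at 4 → [2, 4, 8, 4, 3]
row[1] = row[0]+row[-1] = 2+3 = 5 → [2, 5, 8, 4, 3]
insert 8 at 2 → [2, 5, 8, 8, 4, 3]
append row[1]+row[0] = 5+2 = 7 → [2, 5, 8, 8, 4, 3, 7]
insert 1 at 5 → [2, 5, 8, 8, 4, 1, 3, 7]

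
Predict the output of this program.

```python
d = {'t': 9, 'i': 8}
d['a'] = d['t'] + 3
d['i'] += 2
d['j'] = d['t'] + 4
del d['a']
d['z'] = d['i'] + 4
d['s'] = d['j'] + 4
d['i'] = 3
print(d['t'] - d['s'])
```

-8

d['a'] = d['t']+3 = 12 → {'t': 9, 'i': 8, 'a': 12}
d['i'] = 8+2 = 10 → {'t': 9, 'i': 10, 'a': 12}
d['j'] = d['t']+4 = 13 → {'t': 9, 'i': 10, 'a': 12, 'j': 13}
del 'a' → {'t': 9, 'i': 10, 'j': 13}
d['z'] = d['i']+4 = 14 → {'t': 9, 'i': 10, 'j': 13, 'z': 14}
d['s'] = d['j']+4 = 17 → {'t': 9, 'i': 10, 'j': 13, 'z': 14, 's': 17}
d['i'] = 3 → {'t': 9, 'i': 3, 'j': 13, 'z': 14, 's': 17}
d['t']-d['s'] = 9-17 = -8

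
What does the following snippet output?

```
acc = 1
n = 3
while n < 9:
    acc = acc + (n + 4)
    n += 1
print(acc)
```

n=3: acc = 1+7 = 8
n=4: acc = 8+8 = 16
n=5: acc = 16+9 = 25
n=6: acc = 25+10 = 35
n=7: acc = 35+11 = 46
n=8: acc = 46+12 = 58

58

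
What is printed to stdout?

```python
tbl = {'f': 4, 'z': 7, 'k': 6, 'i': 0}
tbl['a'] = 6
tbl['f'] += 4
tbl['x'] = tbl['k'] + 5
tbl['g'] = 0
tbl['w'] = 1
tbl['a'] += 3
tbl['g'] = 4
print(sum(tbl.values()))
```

46

tbl['a'] = 6 → {'f': 4, 'z': 7, 'k': 6, 'i': 0, 'a': 6}
tbl['f'] = 4+4 = 8 → {'f': 8, 'z': 7, 'k': 6, 'i': 0, 'a': 6}
tbl['x'] = tbl['k']+5 = 11 → {'f': 8, 'z': 7, 'k': 6, 'i': 0, 'a': 6, 'x': 11}
tbl['g'] = 0 → {'f': 8, 'z': 7, 'k': 6, 'i': 0, 'a': 6, 'x': 11, 'g': 0}
tbl['w'] = 1 → {'f': 8, 'z': 7, 'k': 6, 'i': 0, 'a': 6, 'x': 11, 'g': 0, 'w': 1}
tbl['a'] = 6+3 = 9 → {'f': 8, 'z': 7, 'k': 6, 'i': 0, 'a': 9, 'x': 11, 'g': 0, 'w': 1}
tbl['g'] = 4 → {'f': 8, 'z': 7, 'k': 6, 'i': 0, 'a': 9, 'x': 11, 'g': 4, 'w': 1}
sum of values = 46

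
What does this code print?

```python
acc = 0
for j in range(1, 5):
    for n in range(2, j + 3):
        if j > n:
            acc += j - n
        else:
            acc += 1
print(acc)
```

j=1,n=2: not 1>2, acc = 0+1 = 1
j=1,n=3: not 1>3, acc = 1+1 = 2
j=2,n=2: not 2>2, acc = 2+1 = 3
j=2,n=3: not 2>3, acc = 3+1 = 4
j=2,n=4: not 2>4, acc = 4+1 = 5
j=3,n=2: 3>2, acc = 5+1 = 6
j=3,n=3: not 3>3, acc = 6+1 = 7
j=3,n=4: not 3>4, acc = 7+1 = 8
j=3,n=5: not 3>5, acc = 8+1 = 9
j=4,n=2: 4>2, acc = 9+2 = 11
j=4,n=3: 4>3, acc = 11+1 = 12
j=4,n=4: not 4>4, acc = 12+1 = 13
j=4,n=5: not 4>5, acc = 13+1 = 14
j=4,n=6: not 4>6, acc = 14+1 = 15

15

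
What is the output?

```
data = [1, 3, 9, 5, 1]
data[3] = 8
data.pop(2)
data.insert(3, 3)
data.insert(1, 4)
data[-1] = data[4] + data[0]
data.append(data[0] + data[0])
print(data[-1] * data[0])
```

2

data[3] = 8 → [1, 3, 9, 8, 1]
pop(2) removes 9 → [1, 3, 8, 1]
insert 3 at 3 → [1, 3, 8, 3, 1]
insert 4 at 1 → [1, 4, 3, 8, 3, 1]
data[-1] = data[4]+data[0] = 3+1 = 4 → [1, 4, 3, 8, 3, 4]
append data[0]+data[0] = 1+1 = 2 → [1, 4, 3, 8, 3, 4, 2]
data[-1]*data[0] = 2*1 = 2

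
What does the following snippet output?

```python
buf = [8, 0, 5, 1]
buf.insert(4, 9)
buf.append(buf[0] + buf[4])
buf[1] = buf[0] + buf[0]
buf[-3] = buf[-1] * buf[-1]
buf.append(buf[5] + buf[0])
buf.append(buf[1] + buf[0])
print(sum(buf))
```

insert 9 at 4 → [8, 0, 5, 1, 9]
append buf[0]+buf[4] = 8+9 = 17 → [8, 0, 5, 1, 9, 17]
buf[1] = buf[0]+buf[0] = 8+8 = 16 → [8, 16, 5, 1, 9, 17]
buf[-3] = buf[-1]*buf[-1] = 17*17 = 289 → [8, 16, 5, 289, 9, 17]
append buf[5]+buf[0] = 17+8 = 25 → [8, 16, 5, 289, 9, 17, 25]
append buf[1]+buf[0] = 16+8 = 24 → [8, 16, 5, 289, 9, 17, 25, 24]
sum = 393

393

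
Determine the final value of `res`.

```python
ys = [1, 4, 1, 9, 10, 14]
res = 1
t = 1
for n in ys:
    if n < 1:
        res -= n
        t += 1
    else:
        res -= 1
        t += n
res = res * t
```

n=1: not <1, res = 1-1 = 0; t=2
n=4: not <1, res = 0-1 = -1; t=6
n=1: not <1, res = (-1)-1 = -2; t=7
n=9: not <1, res = (-2)-1 = -3; t=16
n=10: not <1, res = (-3)-1 = -4; t=26
n=14: not <1, res = (-4)-1 = -5; t=40
res*t = (-5)*40 = -200

-200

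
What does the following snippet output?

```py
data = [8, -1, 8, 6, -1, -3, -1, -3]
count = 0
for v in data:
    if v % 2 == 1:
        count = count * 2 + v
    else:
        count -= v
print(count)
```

-521

v=8: not odd, count = 0-8 = -8
v=-1: odd, count = (-8)*2+(-1) = -17
v=8: not odd, count = (-17)-8 = -25
v=6: not odd, count = (-25)-6 = -31
v=-1: odd, count = (-31)*2+(-1) = -63
v=-3: odd, count = (-63)*2+(-3) = -129
v=-1: odd, count = (-129)*2+(-1) = -259
v=-3: odd, count = (-259)*2+(-3) = -521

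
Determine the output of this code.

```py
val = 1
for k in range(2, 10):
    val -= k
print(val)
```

-43

k=2: val = 1-2 = -1
k=3: val = (-1)-3 = -4
k=4: val = (-4)-4 = -8
k=5: val = (-8)-5 = -13
k=6: val = (-13)-6 = -19
k=7: val = (-19)-7 = -26
k=8: val = (-26)-8 = -34
k=9: val = (-34)-9 = -43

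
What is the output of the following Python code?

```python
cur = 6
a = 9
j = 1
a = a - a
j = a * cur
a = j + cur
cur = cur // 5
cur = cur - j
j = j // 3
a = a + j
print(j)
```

a = 9-9 = 0
j = 0*6 = 0
a = 0+6 = 6
cur = 6//5 = 1
cur = 1-0 = 1
j = 0//3 = 0
a = 6+0 = 6

0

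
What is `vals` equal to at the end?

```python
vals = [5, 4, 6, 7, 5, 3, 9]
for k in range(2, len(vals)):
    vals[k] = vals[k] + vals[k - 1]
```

k=2: vals[2] = 6+4 = 10 → [5, 4, 10, 7, 5, 3, 9]
k=3: vals[3] = 7+10 = 17 → [5, 4, 10, 17, 5, 3, 9]
k=4: vals[4] = 5+17 = 22 → [5, 4, 10, 17, 22, 3, 9]
k=5: vals[5] = 3+22 = 25 → [5, 4, 10, 17, 22, 25, 9]
k=6: vals[6] = 9+25 = 34 → [5, 4, 10, 17, 22, 25, 34]

[5, 4, 10, 17, 22, 25, 34]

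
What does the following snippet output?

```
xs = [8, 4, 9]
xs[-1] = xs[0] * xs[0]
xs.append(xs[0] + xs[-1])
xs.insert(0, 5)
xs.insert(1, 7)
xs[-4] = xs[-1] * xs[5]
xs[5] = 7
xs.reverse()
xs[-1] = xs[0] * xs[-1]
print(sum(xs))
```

xs[-1] = xs[0]*xs[0] = 8*8 = 64 → [8, 4, 64]
append xs[0]+xs[-1] = 8+64 = 72 → [8, 4, 64, 72]
insert 5 at 0 → [5, 8, 4, 64, 72]
insert 7 at 1 → [5, 7, 8, 4, 64, 72]
xs[-4] = xs[-1]*xs[5] = 72*72 = 5184 → [5, 7, 5184, 4, 64, 72]
xs[5] = 7 → [5, 7, 5184, 4, 64, 7]
reverse → [7, 64, 4, 5184, 7, 5]
xs[-1] = xs[0]*xs[-1] = 7*5 = 35 → [7, 64, 4, 5184, 7, 35]
sum = 5301

5301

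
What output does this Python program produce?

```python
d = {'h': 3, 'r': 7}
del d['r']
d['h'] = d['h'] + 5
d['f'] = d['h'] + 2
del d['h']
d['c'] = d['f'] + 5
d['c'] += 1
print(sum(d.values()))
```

26

del 'r' → {'h': 3}
d['h'] = d['h']+5 = 8 → {'h': 8}
d['f'] = d['h']+2 = 10 → {'h': 8, 'f': 10}
del 'h' → {'f': 10}
d['c'] = d['f']+5 = 15 → {'f': 10, 'c': 15}
d['c'] = 15+1 = 16 → {'f': 10, 'c': 16}
sum of values = 26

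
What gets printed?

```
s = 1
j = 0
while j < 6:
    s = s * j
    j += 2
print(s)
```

0

j=0: s = 1*0 = 0
j=2: s = 0*2 = 0
j=4: s = 0*4 = 0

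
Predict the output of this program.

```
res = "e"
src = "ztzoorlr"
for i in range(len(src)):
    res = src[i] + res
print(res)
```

i=0: prepend 'z' → 'ze'
i=1: prepend 't' → 'tze'
i=2: prepend 'z' → 'ztze'
i=3: prepend 'o' → 'oztze'
i=4: prepend 'o' → 'ooztze'
i=5: prepend 'r' → 'rooztze'
i=6: prepend 'l' → 'lrooztze'
i=7: prepend 'r' → 'rlrooztze'

rlrooztze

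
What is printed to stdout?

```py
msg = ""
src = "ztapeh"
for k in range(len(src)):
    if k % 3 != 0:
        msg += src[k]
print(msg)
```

k=0: skip
k=1: add 't' → 't'
k=2: add 'a' → 'ta'
k=3: skip
k=4: add 'e' → 'tae'
k=5: add 'h' → 'taeh'

taeh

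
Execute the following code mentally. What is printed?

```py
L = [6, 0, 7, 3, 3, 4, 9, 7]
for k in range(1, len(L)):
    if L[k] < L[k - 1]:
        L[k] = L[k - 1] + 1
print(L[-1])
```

k=1: 0<6, L[1] = 6+1 = 7 → [6, 7, 7, 3, 3, 4, 9, 7]
k=2: 7>=7, unchanged → [6, 7, 7, 3, 3, 4, 9, 7]
k=3: 3<7, L[3] = 7+1 = 8 → [6, 7, 7, 8, 3, 4, 9, 7]
k=4: 3<8, L[4] = 8+1 = 9 → [6, 7, 7, 8, 9, 4, 9, 7]
k=5: 4<9, L[5] = 9+1 = 10 → [6, 7, 7, 8, 9, 10, 9, 7]
k=6: 9<10, L[6] = 10+1 = 11 → [6, 7, 7, 8, 9, 10, 11, 7]
k=7: 7<11, L[7] = 11+1 = 12 → [6, 7, 7, 8, 9, 10, 11, 12]

12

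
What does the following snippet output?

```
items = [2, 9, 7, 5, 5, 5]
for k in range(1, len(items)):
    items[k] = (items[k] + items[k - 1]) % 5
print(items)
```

[2, 1, 3, 3, 3, 3]

k=1: items[1] = (9+2)%5 = 1 → [2, 1, 7, 5, 5, 5]
k=2: items[2] = (7+1)%5 = 3 → [2, 1, 3, 5, 5, 5]
k=3: items[3] = (5+3)%5 = 3 → [2, 1, 3, 3, 5, 5]
k=4: items[4] = (5+3)%5 = 3 → [2, 1, 3, 3, 3, 5]
k=5: items[5] = (5+3)%5 = 3 → [2, 1, 3, 3, 3, 3]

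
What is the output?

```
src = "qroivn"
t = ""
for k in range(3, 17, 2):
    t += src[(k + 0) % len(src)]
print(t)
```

k=3: add src[3]='i' → 'i'
k=5: add src[5]='n' → 'in'
k=7: add src[1]='r' → 'inr'
k=9: add src[3]='i' → 'inri'
k=11: add src[5]='n' → 'inrin'
k=13: add src[1]='r' → 'inrinr'
k=15: add src[3]='i' → 'inrinri'

inrinri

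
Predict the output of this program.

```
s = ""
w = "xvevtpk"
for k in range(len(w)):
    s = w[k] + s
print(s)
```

k=0: prepend 'x' → 'x'
k=1: prepend 'v' → 'vx'
k=2: prepend 'e' → 'evx'
k=3: prepend 'v' → 'vevx'
k=4: prepend 't' → 'tvevx'
k=5: prepend 'p' → 'ptvevx'
k=6: prepend 'k' → 'kptvevx'

kptvevx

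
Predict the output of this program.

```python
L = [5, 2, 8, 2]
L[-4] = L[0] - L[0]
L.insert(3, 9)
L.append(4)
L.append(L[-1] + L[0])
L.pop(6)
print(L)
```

[0, 2, 8, 9, 2, 4]

L[-4] = L[0]-L[0] = 5-5 = 0 → [0, 2, 8, 2]
insert 9 at 3 → [0, 2, 8, 9, 2]
append 4 → [0, 2, 8, 9, 2, 4]
append L[-1]+L[0] = 4+0 = 4 → [0, 2, 8, 9, 2, 4, 4]
pop(6) removes 4 → [0, 2, 8, 9, 2, 4]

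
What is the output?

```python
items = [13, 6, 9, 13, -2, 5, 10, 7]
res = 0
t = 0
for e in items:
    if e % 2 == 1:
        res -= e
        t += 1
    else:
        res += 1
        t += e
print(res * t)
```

-836

e=13: odd, res = 0-13 = -13; t=1
e=6: not odd, res = (-13)+1 = -12; t=7
e=9: odd, res = (-12)-9 = -21; t=8
e=13: odd, res = (-21)-13 = -34; t=9
e=-2: not odd, res = (-34)+1 = -33; t=7
e=5: odd, res = (-33)-5 = -38; t=8
e=10: not odd, res = (-38)+1 = -37; t=18
e=7: odd, res = (-37)-7 = -44; t=19
res*t = (-44)*19 = -836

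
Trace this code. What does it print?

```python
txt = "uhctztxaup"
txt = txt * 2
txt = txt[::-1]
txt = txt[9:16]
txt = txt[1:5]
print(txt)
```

puax

repeat ×2 → 'uhctztxaupuhctztxaup'
reverse → 'puaxtztchupuaxtztchu'
slice [9:16] → 'upuaxtz'
slice [1:5] → 'puax'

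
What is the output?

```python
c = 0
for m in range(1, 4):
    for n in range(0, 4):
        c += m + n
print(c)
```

42

m=1,n=0: c = 0+1 = 1
m=1,n=1: c = 1+2 = 3
m=1,n=2: c = 3+3 = 6
m=1,n=3: c = 6+4 = 10
m=2,n=0: c = 10+2 = 12
m=2,n=1: c = 12+3 = 15
m=2,n=2: c = 15+4 = 19
m=2,n=3: c = 19+5 = 24
m=3,n=0: c = 24+3 = 27
m=3,n=1: c = 27+4 = 31
m=3,n=2: c = 31+5 = 36
m=3,n=3: c = 36+6 = 42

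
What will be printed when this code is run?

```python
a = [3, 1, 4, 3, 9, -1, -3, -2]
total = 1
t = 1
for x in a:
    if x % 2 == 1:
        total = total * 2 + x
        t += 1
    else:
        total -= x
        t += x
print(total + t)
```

178

x=3: odd, total = 1*2+3 = 5; t=2
x=1: odd, total = 5*2+1 = 11; t=3
x=4: not odd, total = 11-4 = 7; t=7
x=3: odd, total = 7*2+3 = 17; t=8
x=9: odd, total = 17*2+9 = 43; t=9
x=-1: odd, total = 43*2+(-1) = 85; t=10
x=-3: odd, total = 85*2+(-3) = 167; t=11
x=-2: not odd, total = 167-(-2) = 169; t=9
total+t = 169+9 = 178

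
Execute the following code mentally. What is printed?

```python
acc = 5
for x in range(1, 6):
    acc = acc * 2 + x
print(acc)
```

x=1: acc = 5*2+1 = 11
x=2: acc = 11*2+2 = 24
x=3: acc = 24*2+3 = 51
x=4: acc = 51*2+4 = 106
x=5: acc = 106*2+5 = 217

217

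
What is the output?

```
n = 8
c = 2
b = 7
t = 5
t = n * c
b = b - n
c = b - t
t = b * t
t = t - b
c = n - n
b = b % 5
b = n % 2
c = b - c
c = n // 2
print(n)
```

8

t = 8*2 = 16
b = 7-8 = -1
c = (-1)-16 = -17
t = (-1)*16 = -16
t = (-16)-(-1) = -15
c = 8-8 = 0
b = (-1)%5 = 4
b = 8%2 = 0
c = 0-0 = 0
c = 8//2 = 4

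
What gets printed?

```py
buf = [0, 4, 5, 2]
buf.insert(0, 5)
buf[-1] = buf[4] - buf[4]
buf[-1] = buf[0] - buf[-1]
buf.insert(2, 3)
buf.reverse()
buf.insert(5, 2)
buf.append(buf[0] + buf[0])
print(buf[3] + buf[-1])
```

insert 5 at 0 → [5, 0, 4, 5, 2]
buf[-1] = buf[4]-buf[4] = 2-2 = 0 → [5, 0, 4, 5, 0]
buf[-1] = buf[0]-buf[-1] = 5-0 = 5 → [5, 0, 4, 5, 5]
insert 3 at 2 → [5, 0, 3, 4, 5, 5]
reverse → [5, 5, 4, 3, 0, 5]
insert 2 at 5 → [5, 5, 4, 3, 0, 2, 5]
append buf[0]+buf[0] = 5+5 = 10 → [5, 5, 4, 3, 0, 2, 5, 10]
buf[3]+buf[-1] = 3+10 = 13

13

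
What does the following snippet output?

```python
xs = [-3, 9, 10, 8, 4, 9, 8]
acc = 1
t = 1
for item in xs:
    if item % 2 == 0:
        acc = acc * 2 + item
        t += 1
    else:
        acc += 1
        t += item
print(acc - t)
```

158

item=-3: not even, acc = 1+1 = 2; t=-2
item=9: not even, acc = 2+1 = 3; t=7
item=10: even, acc = 3*2+10 = 16; t=8
item=8: even, acc = 16*2+8 = 40; t=9
item=4: even, acc = 40*2+4 = 84; t=10
item=9: not even, acc = 84+1 = 85; t=19
item=8: even, acc = 85*2+8 = 178; t=20
acc-t = 178-20 = 158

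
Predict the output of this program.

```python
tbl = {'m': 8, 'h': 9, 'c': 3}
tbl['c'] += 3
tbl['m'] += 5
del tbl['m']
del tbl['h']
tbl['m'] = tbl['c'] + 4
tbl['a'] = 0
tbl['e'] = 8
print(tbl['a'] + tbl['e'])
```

8

tbl['c'] = 3+3 = 6 → {'m': 8, 'h': 9, 'c': 6}
tbl['m'] = 8+5 = 13 → {'m': 13, 'h': 9, 'c': 6}
del 'm' → {'h': 9, 'c': 6}
del 'h' → {'c': 6}
tbl['m'] = tbl['c']+4 = 10 → {'c': 6, 'm': 10}
tbl['a'] = 0 → {'c': 6, 'm': 10, 'a': 0}
tbl['e'] = 8 → {'c': 6, 'm': 10, 'a': 0, 'e': 8}
tbl['a']+tbl['e'] = 0+8 = 8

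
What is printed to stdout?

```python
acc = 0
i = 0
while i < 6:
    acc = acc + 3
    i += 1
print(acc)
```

18

i=0: acc = 0+3 = 3
i=1: acc = 3+3 = 6
i=2: acc = 6+3 = 9
i=3: acc = 9+3 = 12
i=4: acc = 12+3 = 15
i=5: acc = 15+3 = 18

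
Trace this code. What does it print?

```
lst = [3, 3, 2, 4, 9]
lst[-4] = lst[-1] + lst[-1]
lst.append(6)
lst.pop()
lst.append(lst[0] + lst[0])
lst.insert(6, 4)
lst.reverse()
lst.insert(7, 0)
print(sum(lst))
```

lst[-4] = lst[-1]+lst[-1] = 9+9 = 18 → [3, 18, 2, 4, 9]
append 6 → [3, 18, 2, 4, 9, 6]
pop() removes 6 → [3, 18, 2, 4, 9]
append lst[0]+lst[0] = 3+3 = 6 → [3, 18, 2, 4, 9, 6]
insert 4 at 6 → [3, 18, 2, 4, 9, 6, 4]
reverse → [4, 6, 9, 4, 2, 18, 3]
insert 0 at 7 → [4, 6, 9, 4, 2, 18, 3, 0]
sum = 46

46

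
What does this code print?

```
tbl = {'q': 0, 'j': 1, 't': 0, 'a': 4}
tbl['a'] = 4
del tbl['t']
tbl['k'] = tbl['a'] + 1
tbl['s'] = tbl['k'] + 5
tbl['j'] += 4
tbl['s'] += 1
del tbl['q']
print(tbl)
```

tbl['a'] = 4 → {'q': 0, 'j': 1, 't': 0, 'a': 4}
del 't' → {'q': 0, 'j': 1, 'a': 4}
tbl['k'] = tbl['a']+1 = 5 → {'q': 0, 'j': 1, 'a': 4, 'k': 5}
tbl['s'] = tbl['k']+5 = 10 → {'q': 0, 'j': 1, 'a': 4, 'k': 5, 's': 10}
tbl['j'] = 1+4 = 5 → {'q': 0, 'j': 5, 'a': 4, 'k': 5, 's': 10}
tbl['s'] = 10+1 = 11 → {'q': 0, 'j': 5, 'a': 4, 'k': 5, 's': 11}
del 'q' → {'j': 5, 'a': 4, 'k': 5, 's': 11}

{'j': 5, 'a': 4, 'k': 5, 's': 11}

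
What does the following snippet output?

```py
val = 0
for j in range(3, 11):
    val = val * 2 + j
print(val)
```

1012

j=3: val = 0*2+3 = 3
j=4: val = 3*2+4 = 10
j=5: val = 10*2+5 = 25
j=6: val = 25*2+6 = 56
j=7: val = 56*2+7 = 119
j=8: val = 119*2+8 = 246
j=9: val = 246*2+9 = 501
j=10: val = 501*2+10 = 1012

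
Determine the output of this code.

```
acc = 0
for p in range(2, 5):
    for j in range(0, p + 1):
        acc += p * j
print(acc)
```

64

p=2,j=0: acc = 0+0 = 0
p=2,j=1: acc = 0+2 = 2
p=2,j=2: acc = 2+4 = 6
p=3,j=0: acc = 6+0 = 6
p=3,j=1: acc = 6+3 = 9
p=3,j=2: acc = 9+6 = 15
p=3,j=3: acc = 15+9 = 24
p=4,j=0: acc = 24+0 = 24
p=4,j=1: acc = 24+4 = 28
p=4,j=2: acc = 28+8 = 36
p=4,j=3: acc = 36+12 = 48
p=4,j=4: acc = 48+16 = 64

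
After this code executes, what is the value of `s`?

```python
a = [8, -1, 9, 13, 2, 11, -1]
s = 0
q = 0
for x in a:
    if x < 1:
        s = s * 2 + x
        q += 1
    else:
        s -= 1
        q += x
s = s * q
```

-675

x=8: not <1, s = 0-1 = -1; q=8
x=-1: <1, s = (-1)*2+(-1) = -3; q=9
x=9: not <1, s = (-3)-1 = -4; q=18
x=13: not <1, s = (-4)-1 = -5; q=31
x=2: not <1, s = (-5)-1 = -6; q=33
x=11: not <1, s = (-6)-1 = -7; q=44
x=-1: <1, s = (-7)*2+(-1) = -15; q=45
s*q = (-15)*45 = -675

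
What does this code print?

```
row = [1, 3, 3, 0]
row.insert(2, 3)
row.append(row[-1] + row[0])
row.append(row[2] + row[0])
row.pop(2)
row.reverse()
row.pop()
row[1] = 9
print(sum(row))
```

insert 3 at 2 → [1, 3, 3, 3, 0]
append row[-1]+row[0] = 0+1 = 1 → [1, 3, 3, 3, 0, 1]
append row[2]+row[0] = 3+1 = 4 → [1, 3, 3, 3, 0, 1, 4]
pop(2) removes 3 → [1, 3, 3, 0, 1, 4]
reverse → [4, 1, 0, 3, 3, 1]
pop() removes 1 → [4, 1, 0, 3, 3]
row[1] = 9 → [4, 9, 0, 3, 3]
sum = 19

19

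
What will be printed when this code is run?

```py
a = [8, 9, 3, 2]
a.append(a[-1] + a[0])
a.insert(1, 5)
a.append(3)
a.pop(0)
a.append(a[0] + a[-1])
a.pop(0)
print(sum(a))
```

append a[-1]+a[0] = 2+8 = 10 → [8, 9, 3, 2, 10]
insert 5 at 1 → [8, 5, 9, 3, 2, 10]
append 3 → [8, 5, 9, 3, 2, 10, 3]
pop(0) removes 8 → [5, 9, 3, 2, 10, 3]
append a[0]+a[-1] = 5+3 = 8 → [5, 9, 3, 2, 10, 3, 8]
pop(0) removes 5 → [9, 3, 2, 10, 3, 8]
sum = 35

35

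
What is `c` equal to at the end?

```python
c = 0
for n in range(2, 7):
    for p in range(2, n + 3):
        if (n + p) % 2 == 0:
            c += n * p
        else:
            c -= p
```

235

n=2,p=2: even sum, c = 0+4 = 4
n=2,p=3: odd sum, c = 4-3 = 1
n=2,p=4: even sum, c = 1+8 = 9
n=3,p=2: odd sum, c = 9-2 = 7
n=3,p=3: even sum, c = 7+9 = 16
n=3,p=4: odd sum, c = 16-4 = 12
n=3,p=5: even sum, c = 12+15 = 27
n=4,p=2: even sum, c = 27+8 = 35
n=4,p=3: odd sum, c = 35-3 = 32
n=4,p=4: even sum, c = 32+16 = 48
n=4,p=5: odd sum, c = 48-5 = 43
n=4,p=6: even sum, c = 43+24 = 67
n=5,p=2: odd sum, c = 67-2 = 65
n=5,p=3: even sum, c = 65+15 = 80
n=5,p=4: odd sum, c = 80-4 = 76
n=5,p=5: even sum, c = 76+25 = 101
n=5,p=6: odd sum, c = 101-6 = 95
n=5,p=7: even sum, c = 95+35 = 130
n=6,p=2: even sum, c = 130+12 = 142
n=6,p=3: odd sum, c = 142-3 = 139
n=6,p=4: even sum, c = 139+24 = 163
n=6,p=5: odd sum, c = 163-5 = 158
n=6,p=6: even sum, c = 158+36 = 194
n=6,p=7: odd sum, c = 194-7 = 187
n=6,p=8: even sum, c = 187+48 = 235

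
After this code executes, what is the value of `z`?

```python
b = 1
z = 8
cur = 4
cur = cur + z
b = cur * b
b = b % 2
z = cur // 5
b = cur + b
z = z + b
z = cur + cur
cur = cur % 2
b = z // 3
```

24

cur = 4+8 = 12
b = 12*1 = 12
b = 12%2 = 0
z = 12//5 = 2
b = 12+0 = 12
z = 2+12 = 14
z = 12+12 = 24
cur = 12%2 = 0
b = 24//3 = 8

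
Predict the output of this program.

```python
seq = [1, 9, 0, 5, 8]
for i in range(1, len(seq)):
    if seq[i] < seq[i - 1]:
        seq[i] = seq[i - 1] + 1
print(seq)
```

[1, 9, 10, 11, 12]

i=1: 9>=1, unchanged → [1, 9, 0, 5, 8]
i=2: 0<9, seq[2] = 9+1 = 10 → [1, 9, 10, 5, 8]
i=3: 5<10, seq[3] = 10+1 = 11 → [1, 9, 10, 11, 8]
i=4: 8<11, seq[4] = 11+1 = 12 → [1, 9, 10, 11, 12]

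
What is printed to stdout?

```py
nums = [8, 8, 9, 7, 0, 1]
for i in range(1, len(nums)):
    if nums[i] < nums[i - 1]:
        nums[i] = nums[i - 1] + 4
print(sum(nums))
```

i=1: 8>=8, unchanged → [8, 8, 9, 7, 0, 1]
i=2: 9>=8, unchanged → [8, 8, 9, 7, 0, 1]
i=3: 7<9, nums[3] = 9+4 = 13 → [8, 8, 9, 13, 0, 1]
i=4: 0<13, nums[4] = 13+4 = 17 → [8, 8, 9, 13, 17, 1]
i=5: 1<17, nums[5] = 17+4 = 21 → [8, 8, 9, 13, 17, 21]
sum = 76

76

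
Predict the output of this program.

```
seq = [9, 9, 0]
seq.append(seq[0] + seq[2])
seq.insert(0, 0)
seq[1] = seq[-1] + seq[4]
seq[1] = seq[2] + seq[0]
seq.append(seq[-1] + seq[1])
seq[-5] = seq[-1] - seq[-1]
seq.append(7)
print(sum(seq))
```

43

append seq[0]+seq[2] = 9+0 = 9 → [9, 9, 0, 9]
insert 0 at 0 → [0, 9, 9, 0, 9]
seq[1] = seq[-1]+seq[4] = 9+9 = 18 → [0, 18, 9, 0, 9]
seq[1] = seq[2]+seq[0] = 9+0 = 9 → [0, 9, 9, 0, 9]
append seq[-1]+seq[1] = 9+9 = 18 → [0, 9, 9, 0, 9, 18]
seq[-5] = seq[-1]-seq[-1] = 18-18 = 0 → [0, 0, 9, 0, 9, 18]
append 7 → [0, 0, 9, 0, 9, 18, 7]
sum = 43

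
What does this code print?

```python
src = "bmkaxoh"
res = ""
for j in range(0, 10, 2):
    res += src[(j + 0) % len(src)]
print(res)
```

j=0: add src[0]='b' → 'b'
j=2: add src[2]='k' → 'bk'
j=4: add src[4]='x' → 'bkx'
j=6: add src[6]='h' → 'bkxh'
j=8: add src[1]='m' → 'bkxhm'

bkxhm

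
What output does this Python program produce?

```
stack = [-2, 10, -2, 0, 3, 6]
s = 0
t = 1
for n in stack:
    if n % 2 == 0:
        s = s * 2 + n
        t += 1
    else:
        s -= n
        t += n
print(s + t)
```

n=-2: even, s = 0*2+(-2) = -2; t=2
n=10: even, s = (-2)*2+10 = 6; t=3
n=-2: even, s = 6*2+(-2) = 10; t=4
n=0: even, s = 10*2+0 = 20; t=5
n=3: not even, s = 20-3 = 17; t=8
n=6: even, s = 17*2+6 = 40; t=9
s+t = 40+9 = 49

49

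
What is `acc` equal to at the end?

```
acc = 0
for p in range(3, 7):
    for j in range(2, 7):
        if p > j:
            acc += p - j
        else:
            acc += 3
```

50

p=3,j=2: 3>2, acc = 0+1 = 1
p=3,j=3: not 3>3, acc = 1+3 = 4
p=3,j=4: not 3>4, acc = 4+3 = 7
p=3,j=5: not 3>5, acc = 7+3 = 10
p=3,j=6: not 3>6, acc = 10+3 = 13
p=4,j=2: 4>2, acc = 13+2 = 15
p=4,j=3: 4>3, acc = 15+1 = 16
p=4,j=4: not 4>4, acc = 16+3 = 19
p=4,j=5: not 4>5, acc = 19+3 = 22
p=4,j=6: not 4>6, acc = 22+3 = 25
p=5,j=2: 5>2, acc = 25+3 = 28
p=5,j=3: 5>3, acc = 28+2 = 30
p=5,j=4: 5>4, acc = 30+1 = 31
p=5,j=5: not 5>5, acc = 31+3 = 34
p=5,j=6: not 5>6, acc = 34+3 = 37
p=6,j=2: 6>2, acc = 37+4 = 41
p=6,j=3: 6>3, acc = 41+3 = 44
p=6,j=4: 6>4, acc = 44+2 = 46
p=6,j=5: 6>5, acc = 46+1 = 47
p=6,j=6: not 6>6, acc = 47+3 = 50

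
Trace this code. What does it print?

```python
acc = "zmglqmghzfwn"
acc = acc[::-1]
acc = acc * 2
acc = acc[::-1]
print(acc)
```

reverse → 'nwfzhgmqlgmz'
repeat ×2 → 'nwfzhgmqlgmznwfzhgmqlgmz'
reverse → 'zmglqmghzfwnzmglqmghzfwn'

zmglqmghzfwnzmglqmghzfwn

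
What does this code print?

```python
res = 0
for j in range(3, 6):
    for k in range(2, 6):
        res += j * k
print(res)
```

j=3,k=2: res = 0+6 = 6
j=3,k=3: res = 6+9 = 15
j=3,k=4: res = 15+12 = 27
j=3,k=5: res = 27+15 = 42
j=4,k=2: res = 42+8 = 50
j=4,k=3: res = 50+12 = 62
j=4,k=4: res = 62+16 = 78
j=4,k=5: res = 78+20 = 98
j=5,k=2: res = 98+10 = 108
j=5,k=3: res = 108+15 = 123
j=5,k=4: res = 123+20 = 143
j=5,k=5: res = 143+25 = 168

168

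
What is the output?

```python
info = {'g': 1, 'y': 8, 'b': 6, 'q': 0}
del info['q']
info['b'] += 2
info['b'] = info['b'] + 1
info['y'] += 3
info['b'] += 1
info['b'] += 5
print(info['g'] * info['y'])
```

11

del 'q' → {'g': 1, 'y': 8, 'b': 6}
info['b'] = 6+2 = 8 → {'g': 1, 'y': 8, 'b': 8}
info['b'] = info['b']+1 = 9 → {'g': 1, 'y': 8, 'b': 9}
info['y'] = 8+3 = 11 → {'g': 1, 'y': 11, 'b': 9}
info['b'] = 9+1 = 10 → {'g': 1, 'y': 11, 'b': 10}
info['b'] = 10+5 = 15 → {'g': 1, 'y': 11, 'b': 15}
info['g']*info['y'] = 1*11 = 11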